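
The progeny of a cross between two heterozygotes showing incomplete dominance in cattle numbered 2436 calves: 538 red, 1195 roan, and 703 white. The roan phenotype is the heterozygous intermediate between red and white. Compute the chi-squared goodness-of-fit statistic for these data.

23.221

With incomplete dominance, a heterozygote × heterozygote cross gives a 1:2:1 phenotypic ratio.
Expected counts for N = 2436 under a 1:2:1 ratio (total parts = 4):
  red: 2436 × 1/4 = 609
  roan: 2436 × 2/4 = 1218
  white: 2436 × 1/4 = 609
χ² = Σ (O − E)² / E
  red: (538 − 609)² / 609 = 8.2775
  roan: (1195 − 1218)² / 1218 = 0.4343
  white: (703 − 609)² / 609 = 14.5090
χ² = 8.2775 + 0.4343 + 14.5090 = 23.2208 ≈ 23.221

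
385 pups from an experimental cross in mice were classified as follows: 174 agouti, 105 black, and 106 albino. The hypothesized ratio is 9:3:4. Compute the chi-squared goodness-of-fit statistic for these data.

24.268

The 9:3:4 ratio has 16 parts, so with N = 385 the expected counts are:
  agouti: 385 × 9/16 = 216.5625
  black: 385 × 3/16 = 72.1875
  albino: 385 × 4/16 = 96.25
χ² = Σ (O − E)² / E
  agouti: (174 − 216.5625)² / 216.5625 = 8.3651
  black: (105 − 72.1875)² / 72.1875 = 14.9148
  albino: (106 − 96.25)² / 96.25 = 0.9877
χ² = 8.3651 + 14.9148 + 0.9877 = 24.2676 ≈ 24.268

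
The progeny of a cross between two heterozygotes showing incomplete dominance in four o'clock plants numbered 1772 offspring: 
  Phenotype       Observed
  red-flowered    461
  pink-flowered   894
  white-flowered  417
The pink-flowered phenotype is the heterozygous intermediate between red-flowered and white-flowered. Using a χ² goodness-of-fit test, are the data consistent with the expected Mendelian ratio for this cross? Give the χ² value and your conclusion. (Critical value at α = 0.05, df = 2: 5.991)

2.330; consistent

With incomplete dominance, a heterozygote × heterozygote cross gives a 1:2:1 phenotypic ratio.
Under the 1:2:1 hypothesis (Σ ratio = 4, N = 1772):
  red-flowered: 1772 × 1/4 = 443
  pink-flowered: 1772 × 2/4 = 886
  white-flowered: 1772 × 1/4 = 443
χ² = Σ (O − E)² / E
  red-flowered: (461 − 443)² / 443 = 0.7314
  pink-flowered: (894 − 886)² / 886 = 0.0722
  white-flowered: (417 − 443)² / 443 = 1.5260
χ² = 0.7314 + 0.0722 + 1.5260 = 2.3296 ≈ 2.330
Degrees of freedom = 3 − 1 = 2; critical value at α = 0.05 is 5.991.
Since 2.330 < 5.991, we fail to reject the null hypothesis — the data are consistent with the 1:2:1 ratio.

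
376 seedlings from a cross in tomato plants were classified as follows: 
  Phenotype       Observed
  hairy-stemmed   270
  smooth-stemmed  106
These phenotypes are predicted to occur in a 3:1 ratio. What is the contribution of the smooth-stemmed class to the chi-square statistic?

Total ratio parts = 4. Expected numbers out of 376:
  hairy-stemmed: 376 × 3/4 = 282
  smooth-stemmed: 376 × 1/4 = 94
Contribution of smooth-stemmed: (106 − 94)² / 94 = 1.5319

1.532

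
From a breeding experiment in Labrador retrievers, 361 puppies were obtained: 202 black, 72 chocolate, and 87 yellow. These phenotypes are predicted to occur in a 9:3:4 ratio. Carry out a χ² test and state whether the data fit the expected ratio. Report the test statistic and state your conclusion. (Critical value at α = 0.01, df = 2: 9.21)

The 9:3:4 ratio has 16 parts, so with N = 361 the expected counts are:
  black: 361 × 9/16 = 203.0625
  chocolate: 361 × 3/16 = 67.6875
  yellow: 361 × 4/16 = 90.25
χ² = Σ (O − E)² / E
  black: (202 − 203.0625)² / 203.0625 = 0.0056
  chocolate: (72 − 67.6875)² / 67.6875 = 0.2748
  yellow: (87 − 90.25)² / 90.25 = 0.1170
χ² = 0.0056 + 0.2748 + 0.1170 = 0.3974 ≈ 0.397
Degrees of freedom = 3 − 1 = 2; critical value at α = 0.01 is 9.21.
Since 0.397 < 9.21, we fail to reject the null hypothesis — the data are consistent with the 9:3:4 ratio.

0.397; consistent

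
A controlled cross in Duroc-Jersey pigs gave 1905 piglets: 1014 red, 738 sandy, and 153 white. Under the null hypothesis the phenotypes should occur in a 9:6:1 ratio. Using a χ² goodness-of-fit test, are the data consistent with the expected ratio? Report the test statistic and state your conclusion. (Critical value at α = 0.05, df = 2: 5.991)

13.547; not consistent

Under the 9:6:1 hypothesis (Σ ratio = 16, N = 1905):
  red: 1905 × 9/16 = 1071.5625
  sandy: 1905 × 6/16 = 714.375
  white: 1905 × 1/16 = 119.0625
χ² = Σ (O − E)² / E
  red: (1014 − 1071.5625)² / 1071.5625 = 3.0922
  sandy: (738 − 714.375)² / 714.375 = 0.7813
  white: (153 − 119.0625)² / 119.0625 = 9.6735
χ² = 3.0922 + 0.7813 + 9.6735 = 13.547
Degrees of freedom = 3 − 1 = 2; critical value at α = 0.05 is 5.991.
Since 13.547 > 5.991, we reject the null hypothesis — the data do not fit the 9:6:1 ratio.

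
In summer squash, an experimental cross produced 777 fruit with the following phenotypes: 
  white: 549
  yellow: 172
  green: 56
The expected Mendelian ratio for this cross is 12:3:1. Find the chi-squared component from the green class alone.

1.139

The 12:3:1 ratio has 16 parts, so with N = 777 the expected counts are:
  white: 777 × 12/16 = 582.75
  yellow: 777 × 3/16 = 145.6875
  green: 777 × 1/16 = 48.5625
Contribution of green: (56 − 48.5625)² / 48.5625 = 1.1391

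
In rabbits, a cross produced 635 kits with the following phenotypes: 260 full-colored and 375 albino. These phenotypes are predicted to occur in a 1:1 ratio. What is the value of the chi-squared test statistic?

Total ratio parts = 2. Expected numbers out of 635:
  full-colored: 635 × 1/2 = 317.5
  albino: 635 × 1/2 = 317.5
χ² = Σ (O − E)² / E
  full-colored: (260 − 317.5)² / 317.5 = 10.4134
  albino: (375 − 317.5)² / 317.5 = 10.4134
χ² = 10.4134 + 10.4134 = 20.8268 ≈ 20.827

20.827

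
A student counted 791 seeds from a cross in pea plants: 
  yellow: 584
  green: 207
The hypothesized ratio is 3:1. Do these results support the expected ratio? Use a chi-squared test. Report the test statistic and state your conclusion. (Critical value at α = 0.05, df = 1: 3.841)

0.577; consistent

The 3:1 ratio has 4 parts, so with N = 791 the expected counts are:
  yellow: 791 × 3/4 = 593.25
  green: 791 × 1/4 = 197.75
χ² = Σ (O − E)² / E
  yellow: (584 − 593.25)² / 593.25 = 0.1442
  green: (207 − 197.75)² / 197.75 = 0.4327
χ² = 0.1442 + 0.4327 = 0.5769 ≈ 0.577
Degrees of freedom = 2 − 1 = 1; critical value at α = 0.05 is 3.841.
Since 0.577 < 3.841, we fail to reject the null hypothesis — the data are consistent with the 3:1 ratio.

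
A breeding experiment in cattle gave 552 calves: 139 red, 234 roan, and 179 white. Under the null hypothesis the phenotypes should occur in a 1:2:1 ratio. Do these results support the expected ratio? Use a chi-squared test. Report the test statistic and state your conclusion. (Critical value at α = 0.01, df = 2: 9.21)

Total ratio parts = 4. Expected numbers out of 552:
  red: 552 × 1/4 = 138
  roan: 552 × 2/4 = 276
  white: 552 × 1/4 = 138
χ² = Σ (O − E)² / E
  red: (139 − 138)² / 138 = 0.0072
  roan: (234 − 276)² / 276 = 6.3913
  white: (179 − 138)² / 138 = 12.1812
χ² = 0.0072 + 6.3913 + 12.1812 = 18.5797 ≈ 18.580
Degrees of freedom = 3 − 1 = 2; critical value at α = 0.01 is 9.21.
Since 18.580 > 9.21, we reject the null hypothesis — the data do not fit the 1:2:1 ratio.

18.580; not consistent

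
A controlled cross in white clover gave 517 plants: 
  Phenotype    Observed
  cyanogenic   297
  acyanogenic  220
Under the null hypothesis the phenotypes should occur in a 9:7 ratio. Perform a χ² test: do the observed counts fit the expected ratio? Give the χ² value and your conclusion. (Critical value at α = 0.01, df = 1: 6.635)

Expected counts for N = 517 under a 9:7 ratio (total parts = 16):
  cyanogenic: 517 × 9/16 = 290.8125
  acyanogenic: 517 × 7/16 = 226.1875
χ² = Σ (O − E)² / E
  cyanogenic: (297 − 290.8125)² / 290.8125 = 0.1316
  acyanogenic: (220 − 226.1875)² / 226.1875 = 0.1693
χ² = 0.1316 + 0.1693 = 0.3009 ≈ 0.301
Degrees of freedom = 2 − 1 = 1; critical value at α = 0.01 is 6.635.
Since 0.301 < 6.635, we fail to reject the null hypothesis — the data are consistent with the 9:7 ratio.

0.301; consistent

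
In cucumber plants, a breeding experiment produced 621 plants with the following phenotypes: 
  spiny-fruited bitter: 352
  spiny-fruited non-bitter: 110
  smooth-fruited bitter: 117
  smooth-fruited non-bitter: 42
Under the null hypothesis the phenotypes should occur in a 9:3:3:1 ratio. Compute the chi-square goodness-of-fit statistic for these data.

Expected counts for N = 621 under a 9:3:3:1 ratio (total parts = 16):
  spiny-fruited bitter: 621 × 9/16 = 349.3125
  spiny-fruited non-bitter: 621 × 3/16 = 116.4375
  smooth-fruited bitter: 621 × 3/16 = 116.4375
  smooth-fruited non-bitter: 621 × 1/16 = 38.8125
χ² = Σ (O − E)² / E
  spiny-fruited bitter: (352 − 349.3125)² / 349.3125 = 0.0207
  spiny-fruited non-bitter: (110 − 116.4375)² / 116.4375 = 0.3559
  smooth-fruited bitter: (117 − 116.4375)² / 116.4375 = 0.0027
  smooth-fruited non-bitter: (42 − 38.8125)² / 38.8125 = 0.2618
χ² = 0.0207 + 0.3559 + 0.0027 + 0.2618 = 0.6411 ≈ 0.641

0.641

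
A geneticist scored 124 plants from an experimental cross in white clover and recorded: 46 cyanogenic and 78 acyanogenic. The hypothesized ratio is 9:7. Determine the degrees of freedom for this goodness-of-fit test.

1

A goodness-of-fit test with 2 phenotype classes has df = 2 − 1 = 1.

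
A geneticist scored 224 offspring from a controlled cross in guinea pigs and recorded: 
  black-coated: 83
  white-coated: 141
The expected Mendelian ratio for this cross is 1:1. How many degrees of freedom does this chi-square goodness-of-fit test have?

A goodness-of-fit test with 2 phenotype classes has df = 2 − 1 = 1.

1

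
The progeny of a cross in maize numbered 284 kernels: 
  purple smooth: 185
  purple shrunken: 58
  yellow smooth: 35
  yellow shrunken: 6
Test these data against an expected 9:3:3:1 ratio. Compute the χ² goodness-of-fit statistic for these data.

18.448

Expected counts for N = 284 under a 9:3:3:1 ratio (total parts = 16):
  purple smooth: 284 × 9/16 = 159.75
  purple shrunken: 284 × 3/16 = 53.25
  yellow smooth: 284 × 3/16 = 53.25
  yellow shrunken: 284 × 1/16 = 17.75
χ² = Σ (O − E)² / E
  purple smooth: (185 − 159.75)² / 159.75 = 3.9910
  purple shrunken: (58 − 53.25)² / 53.25 = 0.4237
  yellow smooth: (35 − 53.25)² / 53.25 = 6.2547
  yellow shrunken: (6 − 17.75)² / 17.75 = 7.7782
χ² = 3.9910 + 0.4237 + 6.2547 + 7.7782 = 18.4476 ≈ 18.448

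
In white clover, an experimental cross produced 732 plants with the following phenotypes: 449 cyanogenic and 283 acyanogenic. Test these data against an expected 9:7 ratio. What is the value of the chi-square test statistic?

The 9:7 ratio has 16 parts, so with N = 732 the expected counts are:
  cyanogenic: 732 × 9/16 = 411.75
  acyanogenic: 732 × 7/16 = 320.25
χ² = Σ (O − E)² / E
  cyanogenic: (449 − 411.75)² / 411.75 = 3.3699
  acyanogenic: (283 − 320.25)² / 320.25 = 4.3327
χ² = 3.3699 + 4.3327 = 7.7026 ≈ 7.703

7.703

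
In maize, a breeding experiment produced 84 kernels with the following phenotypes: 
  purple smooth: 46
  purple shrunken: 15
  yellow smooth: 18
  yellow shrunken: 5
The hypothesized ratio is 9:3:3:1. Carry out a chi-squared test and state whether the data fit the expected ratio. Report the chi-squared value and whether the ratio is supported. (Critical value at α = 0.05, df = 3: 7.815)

0.402; consistent

Under the 9:3:3:1 hypothesis (Σ ratio = 16, N = 84):
  purple smooth: 84 × 9/16 = 47.25
  purple shrunken: 84 × 3/16 = 15.75
  yellow smooth: 84 × 3/16 = 15.75
  yellow shrunken: 84 × 1/16 = 5.25
χ² = Σ (O − E)² / E
  purple smooth: (46 − 47.25)² / 47.25 = 0.0331
  purple shrunken: (15 − 15.75)² / 15.75 = 0.0357
  yellow smooth: (18 − 15.75)² / 15.75 = 0.3214
  yellow shrunken: (5 − 5.25)² / 5.25 = 0.0119
χ² = 0.0331 + 0.0357 + 0.3214 + 0.0119 = 0.4021 ≈ 0.402
Degrees of freedom = 4 − 1 = 3; critical value at α = 0.05 is 7.815.
Since 0.402 < 7.815, we fail to reject the null hypothesis — the data are consistent with the 9:3:3:1 ratio.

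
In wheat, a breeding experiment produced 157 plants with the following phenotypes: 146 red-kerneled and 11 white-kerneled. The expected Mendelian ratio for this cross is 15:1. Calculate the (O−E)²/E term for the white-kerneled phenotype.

0.144

Under the 15:1 hypothesis (Σ ratio = 16, N = 157):
  red-kerneled: 157 × 15/16 = 147.1875
  white-kerneled: 157 × 1/16 = 9.8125
Contribution of white-kerneled: (11 − 9.8125)² / 9.8125 = 0.1437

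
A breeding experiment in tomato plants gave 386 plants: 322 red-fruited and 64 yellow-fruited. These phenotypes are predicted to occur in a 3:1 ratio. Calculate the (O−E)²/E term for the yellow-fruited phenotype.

Total ratio parts = 4. Expected numbers out of 386:
  red-fruited: 386 × 3/4 = 289.5
  yellow-fruited: 386 × 1/4 = 96.5
Contribution of yellow-fruited: (64 − 96.5)² / 96.5 = 10.9456

10.946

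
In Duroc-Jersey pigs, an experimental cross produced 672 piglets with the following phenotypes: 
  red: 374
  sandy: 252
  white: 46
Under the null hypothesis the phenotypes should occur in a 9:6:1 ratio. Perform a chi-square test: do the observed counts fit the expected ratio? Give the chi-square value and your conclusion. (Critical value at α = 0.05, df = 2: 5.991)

0.423; consistent

Expected counts for N = 672 under a 9:6:1 ratio (total parts = 16):
  red: 672 × 9/16 = 378
  sandy: 672 × 6/16 = 252
  white: 672 × 1/16 = 42
χ² = Σ (O − E)² / E
  red: (374 − 378)² / 378 = 0.0423
  sandy: (252 − 252)² / 252 = 0.0000
  white: (46 − 42)² / 42 = 0.3810
χ² = 0.0423 + 0.0000 + 0.3810 = 0.4233 ≈ 0.423
Degrees of freedom = 3 − 1 = 2; critical value at α = 0.05 is 5.991.
Since 0.423 < 5.991, we fail to reject the null hypothesis — the data are consistent with the 9:6:1 ratio.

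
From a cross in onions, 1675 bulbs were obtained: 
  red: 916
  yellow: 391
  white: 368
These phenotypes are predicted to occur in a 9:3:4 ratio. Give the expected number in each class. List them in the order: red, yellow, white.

Total ratio parts = 16. Expected numbers out of 1675:
  red: 1675 × 9/16 = 942.1875
  yellow: 1675 × 3/16 = 314.0625
  white: 1675 × 4/16 = 418.75

942.1875, 314.0625, 418.75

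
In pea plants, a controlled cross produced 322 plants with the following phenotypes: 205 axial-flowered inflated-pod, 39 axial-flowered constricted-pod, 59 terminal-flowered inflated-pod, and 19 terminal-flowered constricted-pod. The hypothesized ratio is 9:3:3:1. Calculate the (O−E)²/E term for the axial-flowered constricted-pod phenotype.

Expected counts for N = 322 under a 9:3:3:1 ratio (total parts = 16):
  axial-flowered inflated-pod: 322 × 9/16 = 181.125
  axial-flowered constricted-pod: 322 × 3/16 = 60.375
  terminal-flowered inflated-pod: 322 × 3/16 = 60.375
  terminal-flowered constricted-pod: 322 × 1/16 = 20.125
Contribution of axial-flowered constricted-pod: (39 − 60.375)² / 60.375 = 7.5675

7.568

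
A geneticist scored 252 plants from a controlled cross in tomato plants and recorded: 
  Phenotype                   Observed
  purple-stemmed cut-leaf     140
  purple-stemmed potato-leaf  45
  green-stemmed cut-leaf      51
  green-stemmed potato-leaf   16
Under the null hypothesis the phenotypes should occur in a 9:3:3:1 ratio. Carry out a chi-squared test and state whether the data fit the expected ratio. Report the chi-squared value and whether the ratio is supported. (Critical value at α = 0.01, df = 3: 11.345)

0.430; consistent

The 9:3:3:1 ratio has 16 parts, so with N = 252 the expected counts are:
  purple-stemmed cut-leaf: 252 × 9/16 = 141.75
  purple-stemmed potato-leaf: 252 × 3/16 = 47.25
  green-stemmed cut-leaf: 252 × 3/16 = 47.25
  green-stemmed potato-leaf: 252 × 1/16 = 15.75
χ² = Σ (O − E)² / E
  purple-stemmed cut-leaf: (140 − 141.75)² / 141.75 = 0.0216
  purple-stemmed potato-leaf: (45 − 47.25)² / 47.25 = 0.1071
  green-stemmed cut-leaf: (51 − 47.25)² / 47.25 = 0.2976
  green-stemmed potato-leaf: (16 − 15.75)² / 15.75 = 0.0040
χ² = 0.0216 + 0.1071 + 0.2976 + 0.0040 = 0.4303 ≈ 0.430
Degrees of freedom = 4 − 1 = 3; critical value at α = 0.01 is 11.345.
Since 0.430 < 11.345, we fail to reject the null hypothesis — the data are consistent with the 9:3:3:1 ratio.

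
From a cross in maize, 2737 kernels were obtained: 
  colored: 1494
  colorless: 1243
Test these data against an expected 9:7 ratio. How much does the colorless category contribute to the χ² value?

1.734

Total ratio parts = 16. Expected numbers out of 2737:
  colored: 2737 × 9/16 = 1539.5625
  colorless: 2737 × 7/16 = 1197.4375
Contribution of colorless: (1243 − 1197.4375)² / 1197.4375 = 1.7337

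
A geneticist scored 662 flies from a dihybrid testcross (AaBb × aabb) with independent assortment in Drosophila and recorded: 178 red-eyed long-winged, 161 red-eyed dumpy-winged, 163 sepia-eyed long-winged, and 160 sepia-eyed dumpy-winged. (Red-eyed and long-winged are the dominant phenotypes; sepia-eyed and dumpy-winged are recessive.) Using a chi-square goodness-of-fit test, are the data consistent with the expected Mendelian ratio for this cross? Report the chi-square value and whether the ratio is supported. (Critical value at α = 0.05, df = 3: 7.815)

A dihybrid testcross with independent assortment gives a 1:1:1:1 ratio.
Total ratio parts = 4. Expected numbers out of 662:
  red-eyed long-winged: 662 × 1/4 = 165.5
  red-eyed dumpy-winged: 662 × 1/4 = 165.5
  sepia-eyed long-winged: 662 × 1/4 = 165.5
  sepia-eyed dumpy-winged: 662 × 1/4 = 165.5
χ² = Σ (O − E)² / E
  red-eyed long-winged: (178 − 165.5)² / 165.5 = 0.9441
  red-eyed dumpy-winged: (161 − 165.5)² / 165.5 = 0.1224
  sepia-eyed long-winged: (163 − 165.5)² / 165.5 = 0.0378
  sepia-eyed dumpy-winged: (160 − 165.5)² / 165.5 = 0.1828
χ² = 0.9441 + 0.1224 + 0.0378 + 0.1828 = 1.2871 ≈ 1.287
Degrees of freedom = 4 − 1 = 3; critical value at α = 0.05 is 7.815.
Since 1.287 < 7.815, we fail to reject the null hypothesis — the data are consistent with the 1:1:1:1 ratio.

1.287; consistent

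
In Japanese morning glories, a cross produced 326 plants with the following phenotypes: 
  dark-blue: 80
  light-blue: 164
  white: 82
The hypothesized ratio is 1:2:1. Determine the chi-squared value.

0.037

Under the 1:2:1 hypothesis (Σ ratio = 4, N = 326):
  dark-blue: 326 × 1/4 = 81.5
  light-blue: 326 × 2/4 = 163
  white: 326 × 1/4 = 81.5
χ² = Σ (O − E)² / E
  dark-blue: (80 − 81.5)² / 81.5 = 0.0276
  light-blue: (164 − 163)² / 163 = 0.0061
  white: (82 − 81.5)² / 81.5 = 0.0031
χ² = 0.0276 + 0.0061 + 0.0031 = 0.0368 ≈ 0.037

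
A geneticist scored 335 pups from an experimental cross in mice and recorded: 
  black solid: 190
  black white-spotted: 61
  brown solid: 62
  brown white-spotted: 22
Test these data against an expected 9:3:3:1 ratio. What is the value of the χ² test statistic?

0.130

Expected counts for N = 335 under a 9:3:3:1 ratio (total parts = 16):
  black solid: 335 × 9/16 = 188.4375
  black white-spotted: 335 × 3/16 = 62.8125
  brown solid: 335 × 3/16 = 62.8125
  brown white-spotted: 335 × 1/16 = 20.9375
χ² = Σ (O − E)² / E
  black solid: (190 − 188.4375)² / 188.4375 = 0.0130
  black white-spotted: (61 − 62.8125)² / 62.8125 = 0.0523
  brown solid: (62 − 62.8125)² / 62.8125 = 0.0105
  brown white-spotted: (22 − 20.9375)² / 20.9375 = 0.0539
χ² = 0.0130 + 0.0523 + 0.0105 + 0.0539 = 0.1297 ≈ 0.130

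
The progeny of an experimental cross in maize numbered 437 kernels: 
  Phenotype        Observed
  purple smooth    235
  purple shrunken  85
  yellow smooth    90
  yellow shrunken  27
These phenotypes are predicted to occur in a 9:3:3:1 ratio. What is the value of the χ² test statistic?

1.387

Expected counts for N = 437 under a 9:3:3:1 ratio (total parts = 16):
  purple smooth: 437 × 9/16 = 245.8125
  purple shrunken: 437 × 3/16 = 81.9375
  yellow smooth: 437 × 3/16 = 81.9375
  yellow shrunken: 437 × 1/16 = 27.3125
χ² = Σ (O − E)² / E
  purple smooth: (235 − 245.8125)² / 245.8125 = 0.4756
  purple shrunken: (85 − 81.9375)² / 81.9375 = 0.1145
  yellow smooth: (90 − 81.9375)² / 81.9375 = 0.7933
  yellow shrunken: (27 − 27.3125)² / 27.3125 = 0.0036
χ² = 0.4756 + 0.1145 + 0.7933 + 0.0036 = 1.387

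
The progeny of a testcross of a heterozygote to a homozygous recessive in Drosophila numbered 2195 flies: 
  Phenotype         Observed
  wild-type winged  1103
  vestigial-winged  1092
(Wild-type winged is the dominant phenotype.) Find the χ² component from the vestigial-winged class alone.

0.028

A testcross of a heterozygote (Aa × aa) gives a 1:1 phenotypic ratio.
Expected counts for N = 2195 under a 1:1 ratio (total parts = 2):
  wild-type winged: 2195 × 1/2 = 1097.5
  vestigial-winged: 2195 × 1/2 = 1097.5
Contribution of vestigial-winged: (1092 − 1097.5)² / 1097.5 = 0.0276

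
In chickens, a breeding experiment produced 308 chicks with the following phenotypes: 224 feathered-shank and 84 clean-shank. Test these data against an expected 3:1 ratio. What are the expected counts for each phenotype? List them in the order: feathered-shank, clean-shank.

231, 77

Total ratio parts = 4. Expected numbers out of 308:
  feathered-shank: 308 × 3/4 = 231
  clean-shank: 308 × 1/4 = 77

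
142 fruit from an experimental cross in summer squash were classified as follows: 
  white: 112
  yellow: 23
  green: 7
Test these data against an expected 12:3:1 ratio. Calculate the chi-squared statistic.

1.174

Total ratio parts = 16. Expected numbers out of 142:
  white: 142 × 12/16 = 106.5
  yellow: 142 × 3/16 = 26.625
  green: 142 × 1/16 = 8.875
χ² = Σ (O − E)² / E
  white: (112 − 106.5)² / 106.5 = 0.2840
  yellow: (23 − 26.625)² / 26.625 = 0.4935
  green: (7 − 8.875)² / 8.875 = 0.3961
χ² = 0.2840 + 0.4935 + 0.3961 = 1.1736 ≈ 1.174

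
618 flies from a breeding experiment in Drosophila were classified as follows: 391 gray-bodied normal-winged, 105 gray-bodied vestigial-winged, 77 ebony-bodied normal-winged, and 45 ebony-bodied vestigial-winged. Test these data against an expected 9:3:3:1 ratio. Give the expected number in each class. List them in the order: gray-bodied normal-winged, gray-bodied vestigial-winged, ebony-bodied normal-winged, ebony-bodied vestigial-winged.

347.625, 115.875, 115.875, 38.625

Under the 9:3:3:1 hypothesis (Σ ratio = 16, N = 618):
  gray-bodied normal-winged: 618 × 9/16 = 347.625
  gray-bodied vestigial-winged: 618 × 3/16 = 115.875
  ebony-bodied normal-winged: 618 × 3/16 = 115.875
  ebony-bodied vestigial-winged: 618 × 1/16 = 38.625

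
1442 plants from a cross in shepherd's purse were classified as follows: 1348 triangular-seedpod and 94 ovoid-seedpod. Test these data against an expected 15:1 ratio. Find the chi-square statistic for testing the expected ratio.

The 15:1 ratio has 16 parts, so with N = 1442 the expected counts are:
  triangular-seedpod: 1442 × 15/16 = 1351.875
  ovoid-seedpod: 1442 × 1/16 = 90.125
χ² = Σ (O − E)² / E
  triangular-seedpod: (1348 − 1351.875)² / 1351.875 = 0.0111
  ovoid-seedpod: (94 − 90.125)² / 90.125 = 0.1666
χ² = 0.0111 + 0.1666 = 0.1777 ≈ 0.178

0.178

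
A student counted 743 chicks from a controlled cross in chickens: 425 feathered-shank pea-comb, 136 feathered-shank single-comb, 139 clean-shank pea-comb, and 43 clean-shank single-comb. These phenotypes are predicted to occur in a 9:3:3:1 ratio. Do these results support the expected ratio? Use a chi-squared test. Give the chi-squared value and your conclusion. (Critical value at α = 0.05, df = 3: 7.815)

0.453; consistent

Total ratio parts = 16. Expected numbers out of 743:
  feathered-shank pea-comb: 743 × 9/16 = 417.9375
  feathered-shank single-comb: 743 × 3/16 = 139.3125
  clean-shank pea-comb: 743 × 3/16 = 139.3125
  clean-shank single-comb: 743 × 1/16 = 46.4375
χ² = Σ (O − E)² / E
  feathered-shank pea-comb: (425 − 417.9375)² / 417.9375 = 0.1193
  feathered-shank single-comb: (136 − 139.3125)² / 139.3125 = 0.0788
  clean-shank pea-comb: (139 − 139.3125)² / 139.3125 = 0.0007
  clean-shank single-comb: (43 − 46.4375)² / 46.4375 = 0.2545
χ² = 0.1193 + 0.0788 + 0.0007 + 0.2545 = 0.4533 ≈ 0.453
Degrees of freedom = 4 − 1 = 3; critical value at α = 0.05 is 7.815.
Since 0.453 < 7.815, we fail to reject the null hypothesis — the data are consistent with the 9:3:3:1 ratio.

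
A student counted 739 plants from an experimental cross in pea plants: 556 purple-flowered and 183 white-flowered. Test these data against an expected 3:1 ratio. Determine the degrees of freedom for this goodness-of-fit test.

A goodness-of-fit test with 2 phenotype classes has df = 2 − 1 = 1.

1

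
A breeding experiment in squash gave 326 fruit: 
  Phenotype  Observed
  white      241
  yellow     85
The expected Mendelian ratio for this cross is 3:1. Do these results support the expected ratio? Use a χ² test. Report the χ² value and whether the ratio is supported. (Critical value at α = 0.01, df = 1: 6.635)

0.200; consistent

Expected counts for N = 326 under a 3:1 ratio (total parts = 4):
  white: 326 × 3/4 = 244.5
  yellow: 326 × 1/4 = 81.5
χ² = Σ (O − E)² / E
  white: (241 − 244.5)² / 244.5 = 0.0501
  yellow: (85 − 81.5)² / 81.5 = 0.1503
χ² = 0.0501 + 0.1503 = 0.2004 ≈ 0.200
Degrees of freedom = 2 − 1 = 1; critical value at α = 0.01 is 6.635.
Since 0.200 < 6.635, we fail to reject the null hypothesis — the data are consistent with the 3:1 ratio.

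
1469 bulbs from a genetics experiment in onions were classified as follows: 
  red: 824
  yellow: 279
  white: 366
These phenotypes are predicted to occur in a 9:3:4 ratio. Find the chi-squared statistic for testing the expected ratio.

The 9:3:4 ratio has 16 parts, so with N = 1469 the expected counts are:
  red: 1469 × 9/16 = 826.3125
  yellow: 1469 × 3/16 = 275.4375
  white: 1469 × 4/16 = 367.25
χ² = Σ (O − E)² / E
  red: (824 − 826.3125)² / 826.3125 = 0.0065
  yellow: (279 − 275.4375)² / 275.4375 = 0.0461
  white: (366 − 367.25)² / 367.25 = 0.0043
χ² = 0.0065 + 0.0461 + 0.0043 = 0.0569 ≈ 0.057

0.057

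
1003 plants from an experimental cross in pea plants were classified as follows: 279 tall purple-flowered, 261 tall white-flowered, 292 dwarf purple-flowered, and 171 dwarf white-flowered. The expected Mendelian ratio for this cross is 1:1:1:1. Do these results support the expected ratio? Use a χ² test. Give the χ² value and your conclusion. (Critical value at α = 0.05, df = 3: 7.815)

35.752; not consistent

Expected counts for N = 1003 under a 1:1:1:1 ratio (total parts = 4):
  tall purple-flowered: 1003 × 1/4 = 250.75
  tall white-flowered: 1003 × 1/4 = 250.75
  dwarf purple-flowered: 1003 × 1/4 = 250.75
  dwarf white-flowered: 1003 × 1/4 = 250.75
χ² = Σ (O − E)² / E
  tall purple-flowered: (279 − 250.75)² / 250.75 = 3.1827
  tall white-flowered: (261 − 250.75)² / 250.75 = 0.4190
  dwarf purple-flowered: (292 − 250.75)² / 250.75 = 6.7859
  dwarf white-flowered: (171 − 250.75)² / 250.75 = 25.3642
χ² = 3.1827 + 0.4190 + 6.7859 + 25.3642 = 35.7518 ≈ 35.752
Degrees of freedom = 4 − 1 = 3; critical value at α = 0.05 is 7.815.
Since 35.752 > 7.815, we reject the null hypothesis — the data do not fit the 1:1:1:1 ratio.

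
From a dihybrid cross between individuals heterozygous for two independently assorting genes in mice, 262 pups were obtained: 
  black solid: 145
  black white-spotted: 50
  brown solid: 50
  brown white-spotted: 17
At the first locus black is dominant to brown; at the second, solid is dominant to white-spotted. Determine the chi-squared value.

A dihybrid F₂ with independent assortment and complete dominance at both loci gives a 9:3:3:1 phenotypic ratio.
Total ratio parts = 16. Expected numbers out of 262:
  black solid: 262 × 9/16 = 147.375
  black white-spotted: 262 × 3/16 = 49.125
  brown solid: 262 × 3/16 = 49.125
  brown white-spotted: 262 × 1/16 = 16.375
χ² = Σ (O − E)² / E
  black solid: (145 − 147.375)² / 147.375 = 0.0383
  black white-spotted: (50 − 49.125)² / 49.125 = 0.0156
  brown solid: (50 − 49.125)² / 49.125 = 0.0156
  brown white-spotted: (17 − 16.375)² / 16.375 = 0.0239
χ² = 0.0383 + 0.0156 + 0.0156 + 0.0239 = 0.0934 ≈ 0.093

0.093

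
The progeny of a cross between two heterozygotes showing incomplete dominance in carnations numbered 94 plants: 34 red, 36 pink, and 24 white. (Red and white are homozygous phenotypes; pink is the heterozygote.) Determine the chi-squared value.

7.277

With incomplete dominance, a heterozygote × heterozygote cross gives a 1:2:1 phenotypic ratio.
Under the 1:2:1 hypothesis (Σ ratio = 4, N = 94):
  red: 94 × 1/4 = 23.5
  pink: 94 × 2/4 = 47
  white: 94 × 1/4 = 23.5
χ² = Σ (O − E)² / E
  red: (34 − 23.5)² / 23.5 = 4.6915
  pink: (36 − 47)² / 47 = 2.5745
  white: (24 − 23.5)² / 23.5 = 0.0106
χ² = 4.6915 + 2.5745 + 0.0106 = 7.2766 ≈ 7.277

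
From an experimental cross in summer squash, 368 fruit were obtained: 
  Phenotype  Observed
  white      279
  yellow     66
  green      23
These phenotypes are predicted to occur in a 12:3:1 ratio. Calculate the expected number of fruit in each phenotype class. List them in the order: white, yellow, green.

Total ratio parts = 16. Expected numbers out of 368:
  white: 368 × 12/16 = 276
  yellow: 368 × 3/16 = 69
  green: 368 × 1/16 = 23

276, 69, 23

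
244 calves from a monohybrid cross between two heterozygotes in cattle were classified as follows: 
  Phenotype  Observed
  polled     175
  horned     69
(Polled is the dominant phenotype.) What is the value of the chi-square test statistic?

For a monohybrid cross between heterozygotes with complete dominance, the expected phenotypic ratio is 3:1.
Expected counts for N = 244 under a 3:1 ratio (total parts = 4):
  polled: 244 × 3/4 = 183
  horned: 244 × 1/4 = 61
χ² = Σ (O − E)² / E
  polled: (175 − 183)² / 183 = 0.3497
  horned: (69 − 61)² / 61 = 1.0492
χ² = 0.3497 + 1.0492 = 1.3989 ≈ 1.399

1.399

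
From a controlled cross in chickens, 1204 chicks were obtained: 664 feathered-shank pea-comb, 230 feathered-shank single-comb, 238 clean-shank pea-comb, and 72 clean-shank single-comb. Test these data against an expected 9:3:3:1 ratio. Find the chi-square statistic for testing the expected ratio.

1.144

Under the 9:3:3:1 hypothesis (Σ ratio = 16, N = 1204):
  feathered-shank pea-comb: 1204 × 9/16 = 677.25
  feathered-shank single-comb: 1204 × 3/16 = 225.75
  clean-shank pea-comb: 1204 × 3/16 = 225.75
  clean-shank single-comb: 1204 × 1/16 = 75.25
χ² = Σ (O − E)² / E
  feathered-shank pea-comb: (664 − 677.25)² / 677.25 = 0.2592
  feathered-shank single-comb: (230 − 225.75)² / 225.75 = 0.0800
  clean-shank pea-comb: (238 − 225.75)² / 225.75 = 0.6647
  clean-shank single-comb: (72 − 75.25)² / 75.25 = 0.1404
χ² = 0.2592 + 0.0800 + 0.6647 + 0.1404 = 1.1443 ≈ 1.144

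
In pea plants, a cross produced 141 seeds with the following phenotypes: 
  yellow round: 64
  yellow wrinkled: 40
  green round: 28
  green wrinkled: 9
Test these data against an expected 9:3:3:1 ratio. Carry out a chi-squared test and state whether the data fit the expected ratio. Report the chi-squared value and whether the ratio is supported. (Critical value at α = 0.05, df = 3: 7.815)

10.010; not consistent

Total ratio parts = 16. Expected numbers out of 141:
  yellow round: 141 × 9/16 = 79.3125
  yellow wrinkled: 141 × 3/16 = 26.4375
  green round: 141 × 3/16 = 26.4375
  green wrinkled: 141 × 1/16 = 8.8125
χ² = Σ (O − E)² / E
  yellow round: (64 − 79.3125)² / 79.3125 = 2.9563
  yellow wrinkled: (40 − 26.4375)² / 26.4375 = 6.9576
  green round: (28 − 26.4375)² / 26.4375 = 0.0923
  green wrinkled: (9 − 8.8125)² / 8.8125 = 0.0040
χ² = 2.9563 + 6.9576 + 0.0923 + 0.0040 = 10.0102 ≈ 10.010
Degrees of freedom = 4 − 1 = 3; critical value at α = 0.05 is 7.815.
Since 10.010 > 7.815, we reject the null hypothesis — the data do not fit the 9:3:3:1 ratio.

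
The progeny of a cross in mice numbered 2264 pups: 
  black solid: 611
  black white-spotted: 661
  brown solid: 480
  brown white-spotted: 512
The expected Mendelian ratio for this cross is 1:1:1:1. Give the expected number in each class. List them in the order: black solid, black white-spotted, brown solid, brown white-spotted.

Expected counts for N = 2264 under a 1:1:1:1 ratio (total parts = 4):
  black solid: 2264 × 1/4 = 566
  black white-spotted: 2264 × 1/4 = 566
  brown solid: 2264 × 1/4 = 566
  brown white-spotted: 2264 × 1/4 = 566

566, 566, 566, 566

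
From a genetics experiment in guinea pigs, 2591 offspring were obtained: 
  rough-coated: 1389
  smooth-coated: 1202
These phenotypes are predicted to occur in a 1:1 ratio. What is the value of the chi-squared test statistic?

Expected counts for N = 2591 under a 1:1 ratio (total parts = 2):
  rough-coated: 2591 × 1/2 = 1295.5
  smooth-coated: 2591 × 1/2 = 1295.5
χ² = Σ (O − E)² / E
  rough-coated: (1389 − 1295.5)² / 1295.5 = 6.7482
  smooth-coated: (1202 − 1295.5)² / 1295.5 = 6.7482
χ² = 6.7482 + 6.7482 = 13.4964 ≈ 13.496

13.496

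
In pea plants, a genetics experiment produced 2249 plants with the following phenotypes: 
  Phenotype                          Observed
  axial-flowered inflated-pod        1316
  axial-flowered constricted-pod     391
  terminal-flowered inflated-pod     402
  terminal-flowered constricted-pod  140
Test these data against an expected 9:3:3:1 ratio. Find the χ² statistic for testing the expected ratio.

5.206

Under the 9:3:3:1 hypothesis (Σ ratio = 16, N = 2249):
  axial-flowered inflated-pod: 2249 × 9/16 = 1265.0625
  axial-flowered constricted-pod: 2249 × 3/16 = 421.6875
  terminal-flowered inflated-pod: 2249 × 3/16 = 421.6875
  terminal-flowered constricted-pod: 2249 × 1/16 = 140.5625
χ² = Σ (O − E)² / E
  axial-flowered inflated-pod: (1316 − 1265.0625)² / 1265.0625 = 2.0510
  axial-flowered constricted-pod: (391 − 421.6875)² / 421.6875 = 2.2332
  terminal-flowered inflated-pod: (402 − 421.6875)² / 421.6875 = 0.9192
  terminal-flowered constricted-pod: (140 − 140.5625)² / 140.5625 = 0.0023
χ² = 2.0510 + 2.2332 + 0.9192 + 0.0023 = 5.2057 ≈ 5.206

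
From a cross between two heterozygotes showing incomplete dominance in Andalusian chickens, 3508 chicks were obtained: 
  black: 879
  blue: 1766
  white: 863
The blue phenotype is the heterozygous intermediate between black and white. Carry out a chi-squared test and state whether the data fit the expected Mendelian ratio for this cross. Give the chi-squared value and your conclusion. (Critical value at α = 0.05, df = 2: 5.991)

0.310; consistent

With incomplete dominance, a heterozygote × heterozygote cross gives a 1:2:1 phenotypic ratio.
Under the 1:2:1 hypothesis (Σ ratio = 4, N = 3508):
  black: 3508 × 1/4 = 877
  blue: 3508 × 2/4 = 1754
  white: 3508 × 1/4 = 877
χ² = Σ (O − E)² / E
  black: (879 − 877)² / 877 = 0.0046
  blue: (1766 − 1754)² / 1754 = 0.0821
  white: (863 − 877)² / 877 = 0.2235
χ² = 0.0046 + 0.0821 + 0.2235 = 0.3102 ≈ 0.310
Degrees of freedom = 3 − 1 = 2; critical value at α = 0.05 is 5.991.
Since 0.310 < 5.991, we fail to reject the null hypothesis — the data are consistent with the 1:2:1 ratio.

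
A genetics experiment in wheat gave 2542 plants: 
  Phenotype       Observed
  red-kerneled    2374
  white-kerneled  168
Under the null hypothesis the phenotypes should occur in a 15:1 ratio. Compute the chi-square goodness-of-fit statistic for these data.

Under the 15:1 hypothesis (Σ ratio = 16, N = 2542):
  red-kerneled: 2542 × 15/16 = 2383.125
  white-kerneled: 2542 × 1/16 = 158.875
χ² = Σ (O − E)² / E
  red-kerneled: (2374 − 2383.125)² / 2383.125 = 0.0349
  white-kerneled: (168 − 158.875)² / 158.875 = 0.5241
χ² = 0.0349 + 0.5241 = 0.559

0.559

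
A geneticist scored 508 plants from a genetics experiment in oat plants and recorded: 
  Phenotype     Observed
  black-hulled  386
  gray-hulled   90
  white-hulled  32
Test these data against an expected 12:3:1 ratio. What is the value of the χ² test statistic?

0.357

Total ratio parts = 16. Expected numbers out of 508:
  black-hulled: 508 × 12/16 = 381
  gray-hulled: 508 × 3/16 = 95.25
  white-hulled: 508 × 1/16 = 31.75
χ² = Σ (O − E)² / E
  black-hulled: (386 − 381)² / 381 = 0.0656
  gray-hulled: (90 − 95.25)² / 95.25 = 0.2894
  white-hulled: (32 − 31.75)² / 31.75 = 0.0020
χ² = 0.0656 + 0.2894 + 0.0020 = 0.357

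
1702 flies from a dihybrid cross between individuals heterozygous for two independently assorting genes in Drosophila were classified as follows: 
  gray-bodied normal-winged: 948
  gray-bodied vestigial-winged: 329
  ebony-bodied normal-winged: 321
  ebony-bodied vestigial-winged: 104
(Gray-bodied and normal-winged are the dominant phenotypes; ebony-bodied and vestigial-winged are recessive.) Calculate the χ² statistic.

A dihybrid F₂ with independent assortment and complete dominance at both loci gives a 9:3:3:1 phenotypic ratio.
Under the 9:3:3:1 hypothesis (Σ ratio = 16, N = 1702):
  gray-bodied normal-winged: 1702 × 9/16 = 957.375
  gray-bodied vestigial-winged: 1702 × 3/16 = 319.125
  ebony-bodied normal-winged: 1702 × 3/16 = 319.125
  ebony-bodied vestigial-winged: 1702 × 1/16 = 106.375
χ² = Σ (O − E)² / E
  gray-bodied normal-winged: (948 − 957.375)² / 957.375 = 0.0918
  gray-bodied vestigial-winged: (329 − 319.125)² / 319.125 = 0.3056
  ebony-bodied normal-winged: (321 − 319.125)² / 319.125 = 0.0110
  ebony-bodied vestigial-winged: (104 − 106.375)² / 106.375 = 0.0530
χ² = 0.0918 + 0.3056 + 0.0110 + 0.0530 = 0.4614 ≈ 0.461

0.461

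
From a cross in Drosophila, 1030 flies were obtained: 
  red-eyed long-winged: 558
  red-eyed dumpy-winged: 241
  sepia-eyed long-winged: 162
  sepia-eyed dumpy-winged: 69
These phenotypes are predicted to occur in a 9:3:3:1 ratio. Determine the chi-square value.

Under the 9:3:3:1 hypothesis (Σ ratio = 16, N = 1030):
  red-eyed long-winged: 1030 × 9/16 = 579.375
  red-eyed dumpy-winged: 1030 × 3/16 = 193.125
  sepia-eyed long-winged: 1030 × 3/16 = 193.125
  sepia-eyed dumpy-winged: 1030 × 1/16 = 64.375
χ² = Σ (O − E)² / E
  red-eyed long-winged: (558 − 579.375)² / 579.375 = 0.7886
  red-eyed dumpy-winged: (241 − 193.125)² / 193.125 = 11.8680
  sepia-eyed long-winged: (162 − 193.125)² / 193.125 = 5.0163
  sepia-eyed dumpy-winged: (69 − 64.375)² / 64.375 = 0.3323
χ² = 0.7886 + 11.8680 + 5.0163 + 0.3323 = 18.0052 ≈ 18.005

18.005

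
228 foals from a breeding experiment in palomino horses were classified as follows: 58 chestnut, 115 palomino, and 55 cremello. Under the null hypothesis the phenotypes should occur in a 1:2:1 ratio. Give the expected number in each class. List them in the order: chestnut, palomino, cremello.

57, 114, 57

The 1:2:1 ratio has 4 parts, so with N = 228 the expected counts are:
  chestnut: 228 × 1/4 = 57
  palomino: 228 × 2/4 = 114
  cremello: 228 × 1/4 = 57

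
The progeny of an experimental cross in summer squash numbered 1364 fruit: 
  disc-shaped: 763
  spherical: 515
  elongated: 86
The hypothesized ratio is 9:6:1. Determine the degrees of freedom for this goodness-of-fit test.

2

A goodness-of-fit test with 3 phenotype classes has df = 3 − 1 = 2.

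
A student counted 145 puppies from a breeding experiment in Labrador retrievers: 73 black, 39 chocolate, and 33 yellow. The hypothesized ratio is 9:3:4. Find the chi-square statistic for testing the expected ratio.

6.323

Expected counts for N = 145 under a 9:3:4 ratio (total parts = 16):
  black: 145 × 9/16 = 81.5625
  chocolate: 145 × 3/16 = 27.1875
  yellow: 145 × 4/16 = 36.25
χ² = Σ (O − E)² / E
  black: (73 − 81.5625)² / 81.5625 = 0.8989
  chocolate: (39 − 27.1875)² / 27.1875 = 5.1323
  yellow: (33 − 36.25)² / 36.25 = 0.2914
χ² = 0.8989 + 5.1323 + 0.2914 = 6.3226 ≈ 6.323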